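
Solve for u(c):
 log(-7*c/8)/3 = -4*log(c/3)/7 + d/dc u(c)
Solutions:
 u(c) = C1 + 19*c*log(c)/21 + c*(-log(6) - 19/21 + 3*log(3)/7 + log(7)/3 + I*pi/3)


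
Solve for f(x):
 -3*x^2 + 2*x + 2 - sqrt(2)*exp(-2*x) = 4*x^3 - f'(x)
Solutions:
 f(x) = C1 + x^4 + x^3 - x^2 - 2*x - sqrt(2)*exp(-2*x)/2


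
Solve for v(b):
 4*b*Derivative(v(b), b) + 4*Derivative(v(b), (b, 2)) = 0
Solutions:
 v(b) = C1 + C2*erf(sqrt(2)*b/2)


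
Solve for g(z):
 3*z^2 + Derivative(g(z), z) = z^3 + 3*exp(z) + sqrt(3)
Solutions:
 g(z) = C1 + z^4/4 - z^3 + sqrt(3)*z + 3*exp(z)


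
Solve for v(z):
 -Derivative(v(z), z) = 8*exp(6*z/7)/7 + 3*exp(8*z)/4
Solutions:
 v(z) = C1 - 4*exp(6*z/7)/3 - 3*exp(8*z)/32


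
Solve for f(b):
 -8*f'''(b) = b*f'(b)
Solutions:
 f(b) = C1 + Integral(C2*airyai(-b/2) + C3*airybi(-b/2), b)


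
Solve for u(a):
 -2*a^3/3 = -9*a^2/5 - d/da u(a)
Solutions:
 u(a) = C1 + a^4/6 - 3*a^3/5


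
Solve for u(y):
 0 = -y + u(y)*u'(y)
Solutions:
 u(y) = -sqrt(C1 + y^2)
 u(y) = sqrt(C1 + y^2)


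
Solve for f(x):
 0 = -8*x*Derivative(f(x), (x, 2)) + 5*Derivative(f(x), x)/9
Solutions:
 f(x) = C1 + C2*x^(77/72)


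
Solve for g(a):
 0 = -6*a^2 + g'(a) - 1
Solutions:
 g(a) = C1 + 2*a^3 + a


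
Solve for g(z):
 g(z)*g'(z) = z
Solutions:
 g(z) = -sqrt(C1 + z^2)
 g(z) = sqrt(C1 + z^2)


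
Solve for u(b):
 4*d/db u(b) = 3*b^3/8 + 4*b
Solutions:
 u(b) = C1 + 3*b^4/128 + b^2/2


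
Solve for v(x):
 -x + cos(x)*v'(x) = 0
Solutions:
 v(x) = C1 + Integral(x/cos(x), x)


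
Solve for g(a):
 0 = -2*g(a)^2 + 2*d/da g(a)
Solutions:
 g(a) = -1/(C1 + a)


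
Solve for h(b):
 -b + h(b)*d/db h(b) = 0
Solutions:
 h(b) = -sqrt(C1 + b^2)
 h(b) = sqrt(C1 + b^2)


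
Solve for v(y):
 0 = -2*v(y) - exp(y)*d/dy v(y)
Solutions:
 v(y) = C1*exp(2*exp(-y))


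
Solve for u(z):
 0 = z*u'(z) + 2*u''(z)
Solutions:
 u(z) = C1 + C2*erf(z/2)


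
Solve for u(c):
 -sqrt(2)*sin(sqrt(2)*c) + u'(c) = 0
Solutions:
 u(c) = C1 - cos(sqrt(2)*c)


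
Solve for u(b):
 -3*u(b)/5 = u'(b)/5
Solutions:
 u(b) = C1*exp(-3*b)


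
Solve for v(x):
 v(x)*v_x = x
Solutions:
 v(x) = -sqrt(C1 + x^2)
 v(x) = sqrt(C1 + x^2)


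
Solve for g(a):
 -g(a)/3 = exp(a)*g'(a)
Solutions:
 g(a) = C1*exp(exp(-a)/3)


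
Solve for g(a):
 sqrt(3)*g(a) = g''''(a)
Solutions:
 g(a) = C1*exp(-3^(1/8)*a) + C2*exp(3^(1/8)*a) + C3*sin(3^(1/8)*a) + C4*cos(3^(1/8)*a)


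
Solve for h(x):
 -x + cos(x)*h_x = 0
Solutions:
 h(x) = C1 + Integral(x/cos(x), x)


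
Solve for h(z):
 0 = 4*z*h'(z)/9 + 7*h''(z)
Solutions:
 h(z) = C1 + C2*erf(sqrt(14)*z/21)


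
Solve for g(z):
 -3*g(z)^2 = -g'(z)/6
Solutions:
 g(z) = -1/(C1 + 18*z)


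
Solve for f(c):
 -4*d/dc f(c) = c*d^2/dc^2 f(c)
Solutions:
 f(c) = C1 + C2/c^3


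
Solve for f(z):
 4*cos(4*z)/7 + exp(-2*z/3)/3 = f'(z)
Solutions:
 f(z) = C1 + sin(4*z)/7 - exp(-2*z/3)/2


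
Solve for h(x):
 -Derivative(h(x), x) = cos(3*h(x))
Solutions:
 h(x) = -asin((C1 + exp(6*x))/(C1 - exp(6*x)))/3 + pi/3
 h(x) = asin((C1 + exp(6*x))/(C1 - exp(6*x)))/3


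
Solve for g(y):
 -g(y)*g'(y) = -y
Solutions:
 g(y) = -sqrt(C1 + y^2)
 g(y) = sqrt(C1 + y^2)


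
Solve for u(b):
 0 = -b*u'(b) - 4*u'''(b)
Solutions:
 u(b) = C1 + Integral(C2*airyai(-2^(1/3)*b/2) + C3*airybi(-2^(1/3)*b/2), b)


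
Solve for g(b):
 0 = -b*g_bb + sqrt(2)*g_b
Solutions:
 g(b) = C1 + C2*b^(1 + sqrt(2))


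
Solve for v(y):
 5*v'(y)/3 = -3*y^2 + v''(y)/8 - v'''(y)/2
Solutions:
 v(y) = C1 - 3*y^3/5 - 27*y^2/200 + 4239*y/4000 + (C2*sin(7*sqrt(39)*y/24) + C3*cos(7*sqrt(39)*y/24))*exp(y/8)


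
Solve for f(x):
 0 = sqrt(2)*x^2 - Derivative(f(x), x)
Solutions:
 f(x) = C1 + sqrt(2)*x^3/3


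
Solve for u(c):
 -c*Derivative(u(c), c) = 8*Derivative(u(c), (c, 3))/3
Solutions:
 u(c) = C1 + Integral(C2*airyai(-3^(1/3)*c/2) + C3*airybi(-3^(1/3)*c/2), c)


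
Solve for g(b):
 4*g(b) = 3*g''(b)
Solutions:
 g(b) = C1*exp(-2*sqrt(3)*b/3) + C2*exp(2*sqrt(3)*b/3)


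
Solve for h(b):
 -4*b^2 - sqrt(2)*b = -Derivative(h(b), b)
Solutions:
 h(b) = C1 + 4*b^3/3 + sqrt(2)*b^2/2


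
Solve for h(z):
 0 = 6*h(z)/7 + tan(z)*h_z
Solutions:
 h(z) = C1/sin(z)^(6/7)


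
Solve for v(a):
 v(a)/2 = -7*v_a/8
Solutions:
 v(a) = C1*exp(-4*a/7)


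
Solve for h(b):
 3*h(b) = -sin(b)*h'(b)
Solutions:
 h(b) = C1*(cos(b) + 1)^(3/2)/(cos(b) - 1)^(3/2)


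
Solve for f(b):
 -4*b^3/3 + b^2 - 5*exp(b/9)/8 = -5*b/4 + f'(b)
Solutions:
 f(b) = C1 - b^4/3 + b^3/3 + 5*b^2/8 - 45*exp(b/9)/8


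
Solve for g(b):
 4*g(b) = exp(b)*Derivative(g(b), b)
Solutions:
 g(b) = C1*exp(-4*exp(-b))


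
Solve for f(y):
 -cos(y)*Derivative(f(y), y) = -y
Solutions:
 f(y) = C1 + Integral(y/cos(y), y)


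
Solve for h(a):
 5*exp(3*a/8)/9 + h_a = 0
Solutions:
 h(a) = C1 - 40*exp(3*a/8)/27


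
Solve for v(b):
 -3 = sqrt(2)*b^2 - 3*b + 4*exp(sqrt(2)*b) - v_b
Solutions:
 v(b) = C1 + sqrt(2)*b^3/3 - 3*b^2/2 + 3*b + 2*sqrt(2)*exp(sqrt(2)*b)


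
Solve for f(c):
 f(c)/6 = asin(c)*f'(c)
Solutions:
 f(c) = C1*exp(Integral(1/asin(c), c)/6)


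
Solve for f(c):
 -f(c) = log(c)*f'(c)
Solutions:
 f(c) = C1*exp(-li(c))


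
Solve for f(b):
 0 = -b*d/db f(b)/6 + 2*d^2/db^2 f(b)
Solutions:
 f(b) = C1 + C2*erfi(sqrt(6)*b/12)


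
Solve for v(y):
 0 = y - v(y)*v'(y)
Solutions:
 v(y) = -sqrt(C1 + y^2)
 v(y) = sqrt(C1 + y^2)


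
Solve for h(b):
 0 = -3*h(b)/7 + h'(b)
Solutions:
 h(b) = C1*exp(3*b/7)


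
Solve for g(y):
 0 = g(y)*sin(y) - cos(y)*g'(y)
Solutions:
 g(y) = C1/cos(y)


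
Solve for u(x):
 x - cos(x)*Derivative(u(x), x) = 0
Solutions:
 u(x) = C1 + Integral(x/cos(x), x)


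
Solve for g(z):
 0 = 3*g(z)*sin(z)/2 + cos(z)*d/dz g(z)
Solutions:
 g(z) = C1*cos(z)^(3/2)


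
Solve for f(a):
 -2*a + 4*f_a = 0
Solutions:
 f(a) = C1 + a^2/4


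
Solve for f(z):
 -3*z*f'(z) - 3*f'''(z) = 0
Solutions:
 f(z) = C1 + Integral(C2*airyai(-z) + C3*airybi(-z), z)


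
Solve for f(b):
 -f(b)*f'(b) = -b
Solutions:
 f(b) = -sqrt(C1 + b^2)
 f(b) = sqrt(C1 + b^2)


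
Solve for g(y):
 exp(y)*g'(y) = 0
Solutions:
 g(y) = C1


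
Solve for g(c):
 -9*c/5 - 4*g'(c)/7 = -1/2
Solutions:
 g(c) = C1 - 63*c^2/40 + 7*c/8


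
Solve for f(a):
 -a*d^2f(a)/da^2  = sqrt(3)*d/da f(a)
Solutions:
 f(a) = C1 + C2*a^(1 - sqrt(3))


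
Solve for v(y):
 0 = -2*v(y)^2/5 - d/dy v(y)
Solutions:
 v(y) = 5/(C1 + 2*y)


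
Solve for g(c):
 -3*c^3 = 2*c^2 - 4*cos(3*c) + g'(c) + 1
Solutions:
 g(c) = C1 - 3*c^4/4 - 2*c^3/3 - c + 4*sin(3*c)/3


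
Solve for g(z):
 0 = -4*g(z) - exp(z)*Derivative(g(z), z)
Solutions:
 g(z) = C1*exp(4*exp(-z))


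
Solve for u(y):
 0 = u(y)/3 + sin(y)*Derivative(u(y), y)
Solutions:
 u(y) = C1*(cos(y) + 1)^(1/6)/(cos(y) - 1)^(1/6)


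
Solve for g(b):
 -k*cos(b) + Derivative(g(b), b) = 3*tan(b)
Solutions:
 g(b) = C1 + k*sin(b) - 3*log(cos(b))


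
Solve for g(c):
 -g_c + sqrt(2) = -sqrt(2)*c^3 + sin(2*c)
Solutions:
 g(c) = C1 + sqrt(2)*c^4/4 + sqrt(2)*c + cos(2*c)/2


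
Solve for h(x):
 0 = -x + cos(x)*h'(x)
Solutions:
 h(x) = C1 + Integral(x/cos(x), x)


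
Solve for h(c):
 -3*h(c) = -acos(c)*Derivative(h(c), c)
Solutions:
 h(c) = C1*exp(3*Integral(1/acos(c), c))


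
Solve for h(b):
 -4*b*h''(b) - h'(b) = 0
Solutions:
 h(b) = C1 + C2*b^(3/4)


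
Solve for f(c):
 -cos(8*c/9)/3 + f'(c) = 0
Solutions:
 f(c) = C1 + 3*sin(8*c/9)/8


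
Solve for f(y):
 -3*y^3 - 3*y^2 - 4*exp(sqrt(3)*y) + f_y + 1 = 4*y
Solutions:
 f(y) = C1 + 3*y^4/4 + y^3 + 2*y^2 - y + 4*sqrt(3)*exp(sqrt(3)*y)/3


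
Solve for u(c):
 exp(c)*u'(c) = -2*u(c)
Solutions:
 u(c) = C1*exp(2*exp(-c))


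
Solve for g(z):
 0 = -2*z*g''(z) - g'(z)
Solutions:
 g(z) = C1 + C2*sqrt(z)


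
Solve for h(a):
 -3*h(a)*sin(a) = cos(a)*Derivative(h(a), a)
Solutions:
 h(a) = C1*cos(a)^3


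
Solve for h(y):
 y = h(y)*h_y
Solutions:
 h(y) = -sqrt(C1 + y^2)
 h(y) = sqrt(C1 + y^2)


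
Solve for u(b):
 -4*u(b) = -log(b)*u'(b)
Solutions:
 u(b) = C1*exp(4*li(b))


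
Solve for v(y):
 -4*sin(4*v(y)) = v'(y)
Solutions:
 v(y) = -acos((-C1 - exp(32*y))/(C1 - exp(32*y)))/4 + pi/2
 v(y) = acos((-C1 - exp(32*y))/(C1 - exp(32*y)))/4


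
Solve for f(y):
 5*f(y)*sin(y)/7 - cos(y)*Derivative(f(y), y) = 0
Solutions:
 f(y) = C1/cos(y)^(5/7)


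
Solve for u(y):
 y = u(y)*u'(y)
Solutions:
 u(y) = -sqrt(C1 + y^2)
 u(y) = sqrt(C1 + y^2)


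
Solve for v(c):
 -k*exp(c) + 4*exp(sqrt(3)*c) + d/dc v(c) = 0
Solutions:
 v(c) = C1 + k*exp(c) - 4*sqrt(3)*exp(sqrt(3)*c)/3


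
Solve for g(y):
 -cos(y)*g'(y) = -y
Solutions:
 g(y) = C1 + Integral(y/cos(y), y)


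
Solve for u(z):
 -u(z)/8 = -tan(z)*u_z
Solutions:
 u(z) = C1*sin(z)^(1/8)


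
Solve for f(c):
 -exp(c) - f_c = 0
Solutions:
 f(c) = C1 - exp(c)


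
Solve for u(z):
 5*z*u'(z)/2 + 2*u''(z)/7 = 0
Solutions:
 u(z) = C1 + C2*erf(sqrt(70)*z/4)


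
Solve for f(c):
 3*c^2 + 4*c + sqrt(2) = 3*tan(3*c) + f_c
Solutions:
 f(c) = C1 + c^3 + 2*c^2 + sqrt(2)*c + log(cos(3*c))


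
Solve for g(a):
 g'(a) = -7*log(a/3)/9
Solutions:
 g(a) = C1 - 7*a*log(a)/9 + 7*a/9 + 7*a*log(3)/9


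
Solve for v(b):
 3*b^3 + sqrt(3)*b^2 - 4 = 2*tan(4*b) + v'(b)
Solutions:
 v(b) = C1 + 3*b^4/4 + sqrt(3)*b^3/3 - 4*b + log(cos(4*b))/2


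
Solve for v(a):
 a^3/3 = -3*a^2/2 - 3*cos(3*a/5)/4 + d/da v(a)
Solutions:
 v(a) = C1 + a^4/12 + a^3/2 + 5*sin(3*a/5)/4


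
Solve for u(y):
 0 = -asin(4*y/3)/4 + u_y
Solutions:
 u(y) = C1 + y*asin(4*y/3)/4 + sqrt(9 - 16*y^2)/16


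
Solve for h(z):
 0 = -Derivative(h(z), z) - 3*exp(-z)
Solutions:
 h(z) = C1 + 3*exp(-z)


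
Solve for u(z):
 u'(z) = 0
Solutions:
 u(z) = C1


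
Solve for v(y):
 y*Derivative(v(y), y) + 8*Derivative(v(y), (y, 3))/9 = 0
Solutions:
 v(y) = C1 + Integral(C2*airyai(-3^(2/3)*y/2) + C3*airybi(-3^(2/3)*y/2), y)


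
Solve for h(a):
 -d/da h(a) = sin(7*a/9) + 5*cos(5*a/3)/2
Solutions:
 h(a) = C1 - 3*sin(5*a/3)/2 + 9*cos(7*a/9)/7


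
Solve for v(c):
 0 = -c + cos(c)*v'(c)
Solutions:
 v(c) = C1 + Integral(c/cos(c), c)


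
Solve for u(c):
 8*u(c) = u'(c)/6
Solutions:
 u(c) = C1*exp(48*c)


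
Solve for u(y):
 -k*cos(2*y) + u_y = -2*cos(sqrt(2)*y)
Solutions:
 u(y) = C1 + k*sin(2*y)/2 - sqrt(2)*sin(sqrt(2)*y)


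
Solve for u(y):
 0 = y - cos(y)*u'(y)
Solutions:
 u(y) = C1 + Integral(y/cos(y), y)


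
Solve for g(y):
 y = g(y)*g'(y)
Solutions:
 g(y) = -sqrt(C1 + y^2)
 g(y) = sqrt(C1 + y^2)


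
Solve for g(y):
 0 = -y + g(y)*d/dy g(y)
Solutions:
 g(y) = -sqrt(C1 + y^2)
 g(y) = sqrt(C1 + y^2)


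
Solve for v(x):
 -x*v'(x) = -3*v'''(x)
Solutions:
 v(x) = C1 + Integral(C2*airyai(3^(2/3)*x/3) + C3*airybi(3^(2/3)*x/3), x)


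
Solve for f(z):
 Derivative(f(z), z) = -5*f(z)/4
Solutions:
 f(z) = C1*exp(-5*z/4)


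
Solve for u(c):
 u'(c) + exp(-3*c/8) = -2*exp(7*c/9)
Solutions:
 u(c) = C1 - 18*exp(7*c/9)/7 + 8*exp(-3*c/8)/3


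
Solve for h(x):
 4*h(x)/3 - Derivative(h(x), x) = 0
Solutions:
 h(x) = C1*exp(4*x/3)


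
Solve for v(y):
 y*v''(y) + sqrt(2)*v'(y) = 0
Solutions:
 v(y) = C1 + C2*y^(1 - sqrt(2))


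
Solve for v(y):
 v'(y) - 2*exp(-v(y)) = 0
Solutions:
 v(y) = log(C1 + 2*y)


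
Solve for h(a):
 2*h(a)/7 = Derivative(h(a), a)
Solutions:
 h(a) = C1*exp(2*a/7)


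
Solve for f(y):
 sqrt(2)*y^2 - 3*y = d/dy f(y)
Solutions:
 f(y) = C1 + sqrt(2)*y^3/3 - 3*y^2/2


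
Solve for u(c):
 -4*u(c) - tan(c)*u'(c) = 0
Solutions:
 u(c) = C1/sin(c)^4


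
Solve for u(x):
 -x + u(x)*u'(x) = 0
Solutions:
 u(x) = -sqrt(C1 + x^2)
 u(x) = sqrt(C1 + x^2)


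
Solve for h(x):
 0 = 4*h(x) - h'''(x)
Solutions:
 h(x) = C3*exp(2^(2/3)*x) + (C1*sin(2^(2/3)*sqrt(3)*x/2) + C2*cos(2^(2/3)*sqrt(3)*x/2))*exp(-2^(2/3)*x/2)


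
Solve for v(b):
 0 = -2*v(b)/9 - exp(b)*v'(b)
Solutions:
 v(b) = C1*exp(2*exp(-b)/9)


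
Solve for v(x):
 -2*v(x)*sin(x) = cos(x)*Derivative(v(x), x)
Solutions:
 v(x) = C1*cos(x)^2


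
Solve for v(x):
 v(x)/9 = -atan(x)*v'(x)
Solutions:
 v(x) = C1*exp(-Integral(1/atan(x), x)/9)


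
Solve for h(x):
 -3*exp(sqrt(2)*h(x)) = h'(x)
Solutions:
 h(x) = sqrt(2)*(2*log(1/(C1 + 3*x)) - log(2))/4


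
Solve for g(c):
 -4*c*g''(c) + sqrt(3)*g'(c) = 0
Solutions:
 g(c) = C1 + C2*c^(sqrt(3)/4 + 1)


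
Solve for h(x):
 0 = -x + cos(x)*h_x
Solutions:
 h(x) = C1 + Integral(x/cos(x), x)


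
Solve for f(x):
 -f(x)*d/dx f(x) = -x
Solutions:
 f(x) = -sqrt(C1 + x^2)
 f(x) = sqrt(C1 + x^2)


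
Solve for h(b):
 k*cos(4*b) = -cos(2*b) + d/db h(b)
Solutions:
 h(b) = C1 + k*sin(4*b)/4 + sin(2*b)/2


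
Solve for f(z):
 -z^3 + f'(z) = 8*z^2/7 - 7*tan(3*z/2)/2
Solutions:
 f(z) = C1 + z^4/4 + 8*z^3/21 + 7*log(cos(3*z/2))/3


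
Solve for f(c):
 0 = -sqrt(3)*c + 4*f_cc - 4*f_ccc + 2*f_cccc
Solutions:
 f(c) = C1 + C2*c + sqrt(3)*c^3/24 + sqrt(3)*c^2/8 + (C3*sin(c) + C4*cos(c))*exp(c)


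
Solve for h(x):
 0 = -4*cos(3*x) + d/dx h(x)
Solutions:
 h(x) = C1 + 4*sin(3*x)/3


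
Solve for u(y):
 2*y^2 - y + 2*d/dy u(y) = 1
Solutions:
 u(y) = C1 - y^3/3 + y^2/4 + y/2


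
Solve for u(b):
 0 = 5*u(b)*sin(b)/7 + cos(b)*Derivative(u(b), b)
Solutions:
 u(b) = C1*cos(b)^(5/7)


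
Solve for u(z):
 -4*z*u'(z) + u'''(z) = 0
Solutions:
 u(z) = C1 + Integral(C2*airyai(2^(2/3)*z) + C3*airybi(2^(2/3)*z), z)


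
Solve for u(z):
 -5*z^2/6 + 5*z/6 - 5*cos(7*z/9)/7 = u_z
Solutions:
 u(z) = C1 - 5*z^3/18 + 5*z^2/12 - 45*sin(7*z/9)/49


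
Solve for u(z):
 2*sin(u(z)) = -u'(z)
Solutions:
 u(z) = -acos((-C1 - exp(4*z))/(C1 - exp(4*z))) + 2*pi
 u(z) = acos((-C1 - exp(4*z))/(C1 - exp(4*z)))


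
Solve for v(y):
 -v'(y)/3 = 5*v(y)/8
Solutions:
 v(y) = C1*exp(-15*y/8)


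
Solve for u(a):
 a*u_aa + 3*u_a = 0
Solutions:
 u(a) = C1 + C2/a^2


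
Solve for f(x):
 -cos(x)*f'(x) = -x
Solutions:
 f(x) = C1 + Integral(x/cos(x), x)


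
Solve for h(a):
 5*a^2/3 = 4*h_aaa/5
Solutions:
 h(a) = C1 + C2*a + C3*a^2 + 5*a^5/144


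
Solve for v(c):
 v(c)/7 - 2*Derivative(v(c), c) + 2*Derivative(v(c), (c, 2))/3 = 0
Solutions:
 v(c) = C1*exp(c*(21 - sqrt(399))/14) + C2*exp(c*(sqrt(399) + 21)/14)


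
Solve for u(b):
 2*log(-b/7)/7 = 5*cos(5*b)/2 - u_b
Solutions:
 u(b) = C1 - 2*b*log(-b)/7 + 2*b/7 + 2*b*log(7)/7 + sin(5*b)/2


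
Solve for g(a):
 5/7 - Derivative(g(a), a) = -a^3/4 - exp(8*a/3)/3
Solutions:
 g(a) = C1 + a^4/16 + 5*a/7 + exp(8*a/3)/8


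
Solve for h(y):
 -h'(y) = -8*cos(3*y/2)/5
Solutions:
 h(y) = C1 + 16*sin(3*y/2)/15


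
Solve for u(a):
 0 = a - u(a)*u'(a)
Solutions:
 u(a) = -sqrt(C1 + a^2)
 u(a) = sqrt(C1 + a^2)


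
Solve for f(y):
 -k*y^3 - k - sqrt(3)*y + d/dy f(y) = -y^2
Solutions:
 f(y) = C1 + k*y^4/4 + k*y - y^3/3 + sqrt(3)*y^2/2


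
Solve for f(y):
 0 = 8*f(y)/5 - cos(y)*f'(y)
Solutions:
 f(y) = C1*(sin(y) + 1)^(4/5)/(sin(y) - 1)^(4/5)


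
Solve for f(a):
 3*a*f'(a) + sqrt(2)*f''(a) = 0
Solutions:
 f(a) = C1 + C2*erf(2^(1/4)*sqrt(3)*a/2)


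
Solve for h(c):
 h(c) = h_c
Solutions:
 h(c) = C1*exp(c)


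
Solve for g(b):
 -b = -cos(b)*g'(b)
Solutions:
 g(b) = C1 + Integral(b/cos(b), b)


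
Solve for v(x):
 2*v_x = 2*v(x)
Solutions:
 v(x) = C1*exp(x)


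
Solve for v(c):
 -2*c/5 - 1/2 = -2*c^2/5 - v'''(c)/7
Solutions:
 v(c) = C1 + C2*c + C3*c^2 - 7*c^5/150 + 7*c^4/60 + 7*c^3/12


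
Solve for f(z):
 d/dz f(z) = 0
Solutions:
 f(z) = C1


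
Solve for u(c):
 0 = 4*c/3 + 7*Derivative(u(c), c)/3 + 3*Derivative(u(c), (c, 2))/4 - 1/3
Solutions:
 u(c) = C1 + C2*exp(-28*c/9) - 2*c^2/7 + 16*c/49


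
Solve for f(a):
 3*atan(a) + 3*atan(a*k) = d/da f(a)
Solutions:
 f(a) = C1 + 3*a*atan(a) + 3*Piecewise((a*atan(a*k) - log(a^2*k^2 + 1)/(2*k), Ne(k, 0)), (0, True)) - 3*log(a^2 + 1)/2


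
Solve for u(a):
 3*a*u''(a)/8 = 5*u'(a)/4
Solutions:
 u(a) = C1 + C2*a^(13/3)


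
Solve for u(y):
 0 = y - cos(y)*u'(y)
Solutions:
 u(y) = C1 + Integral(y/cos(y), y)


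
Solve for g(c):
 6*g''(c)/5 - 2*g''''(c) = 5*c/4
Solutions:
 g(c) = C1 + C2*c + C3*exp(-sqrt(15)*c/5) + C4*exp(sqrt(15)*c/5) + 25*c^3/144


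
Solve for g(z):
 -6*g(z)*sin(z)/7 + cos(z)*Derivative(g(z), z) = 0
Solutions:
 g(z) = C1/cos(z)^(6/7)


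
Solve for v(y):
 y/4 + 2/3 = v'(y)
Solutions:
 v(y) = C1 + y^2/8 + 2*y/3


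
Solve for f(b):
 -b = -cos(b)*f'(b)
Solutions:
 f(b) = C1 + Integral(b/cos(b), b)


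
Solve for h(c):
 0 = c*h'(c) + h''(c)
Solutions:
 h(c) = C1 + C2*erf(sqrt(2)*c/2)


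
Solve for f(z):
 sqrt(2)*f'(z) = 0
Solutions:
 f(z) = C1


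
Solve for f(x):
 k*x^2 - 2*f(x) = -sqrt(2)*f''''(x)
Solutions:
 f(x) = C1*exp(-2^(1/8)*x) + C2*exp(2^(1/8)*x) + C3*sin(2^(1/8)*x) + C4*cos(2^(1/8)*x) + k*x^2/2


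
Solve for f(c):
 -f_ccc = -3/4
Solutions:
 f(c) = C1 + C2*c + C3*c^2 + c^3/8


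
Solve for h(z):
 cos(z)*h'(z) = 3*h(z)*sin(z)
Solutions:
 h(z) = C1/cos(z)^3


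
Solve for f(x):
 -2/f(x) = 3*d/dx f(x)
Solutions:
 f(x) = -sqrt(C1 - 12*x)/3
 f(x) = sqrt(C1 - 12*x)/3


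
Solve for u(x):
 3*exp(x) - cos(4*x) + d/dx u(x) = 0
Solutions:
 u(x) = C1 - 3*exp(x) + sin(4*x)/4


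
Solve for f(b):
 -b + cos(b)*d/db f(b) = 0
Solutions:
 f(b) = C1 + Integral(b/cos(b), b)


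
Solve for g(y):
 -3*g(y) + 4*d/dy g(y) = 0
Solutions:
 g(y) = C1*exp(3*y/4)


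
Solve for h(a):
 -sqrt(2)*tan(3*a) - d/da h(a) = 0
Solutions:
 h(a) = C1 + sqrt(2)*log(cos(3*a))/3


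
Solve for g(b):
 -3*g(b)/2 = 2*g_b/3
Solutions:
 g(b) = C1*exp(-9*b/4)


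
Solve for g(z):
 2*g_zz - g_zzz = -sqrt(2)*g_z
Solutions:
 g(z) = C1 + C2*exp(z*(1 - sqrt(1 + sqrt(2)))) + C3*exp(z*(1 + sqrt(1 + sqrt(2))))


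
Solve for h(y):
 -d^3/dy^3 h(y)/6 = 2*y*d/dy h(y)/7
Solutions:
 h(y) = C1 + Integral(C2*airyai(-12^(1/3)*7^(2/3)*y/7) + C3*airybi(-12^(1/3)*7^(2/3)*y/7), y)


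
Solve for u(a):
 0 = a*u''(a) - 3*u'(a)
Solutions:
 u(a) = C1 + C2*a^4


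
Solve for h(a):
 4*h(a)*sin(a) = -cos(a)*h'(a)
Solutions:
 h(a) = C1*cos(a)^4


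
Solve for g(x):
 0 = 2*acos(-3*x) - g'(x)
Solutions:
 g(x) = C1 + 2*x*acos(-3*x) + 2*sqrt(1 - 9*x^2)/3


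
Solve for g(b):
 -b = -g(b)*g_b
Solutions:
 g(b) = -sqrt(C1 + b^2)
 g(b) = sqrt(C1 + b^2)


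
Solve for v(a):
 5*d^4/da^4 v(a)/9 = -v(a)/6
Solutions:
 v(a) = (C1*sin(5^(3/4)*6^(1/4)*a/10) + C2*cos(5^(3/4)*6^(1/4)*a/10))*exp(-5^(3/4)*6^(1/4)*a/10) + (C3*sin(5^(3/4)*6^(1/4)*a/10) + C4*cos(5^(3/4)*6^(1/4)*a/10))*exp(5^(3/4)*6^(1/4)*a/10)


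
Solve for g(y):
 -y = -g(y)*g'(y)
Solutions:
 g(y) = -sqrt(C1 + y^2)
 g(y) = sqrt(C1 + y^2)


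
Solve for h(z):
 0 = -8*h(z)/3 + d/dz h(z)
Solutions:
 h(z) = C1*exp(8*z/3)


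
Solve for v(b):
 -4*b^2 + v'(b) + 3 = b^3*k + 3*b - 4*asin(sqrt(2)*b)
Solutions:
 v(b) = C1 + b^4*k/4 + 4*b^3/3 + 3*b^2/2 - 4*b*asin(sqrt(2)*b) - 3*b - 2*sqrt(2)*sqrt(1 - 2*b^2)


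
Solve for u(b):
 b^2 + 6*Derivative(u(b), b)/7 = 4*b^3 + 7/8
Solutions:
 u(b) = C1 + 7*b^4/6 - 7*b^3/18 + 49*b/48


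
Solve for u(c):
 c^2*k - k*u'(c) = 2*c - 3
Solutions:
 u(c) = C1 + c^3/3 - c^2/k + 3*c/k


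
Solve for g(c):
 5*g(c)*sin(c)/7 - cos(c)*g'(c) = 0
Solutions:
 g(c) = C1/cos(c)^(5/7)


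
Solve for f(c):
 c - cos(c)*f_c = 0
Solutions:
 f(c) = C1 + Integral(c/cos(c), c)


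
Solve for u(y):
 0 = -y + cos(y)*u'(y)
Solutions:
 u(y) = C1 + Integral(y/cos(y), y)


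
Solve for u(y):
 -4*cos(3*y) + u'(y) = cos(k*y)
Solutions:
 u(y) = C1 + 4*sin(3*y)/3 + sin(k*y)/k


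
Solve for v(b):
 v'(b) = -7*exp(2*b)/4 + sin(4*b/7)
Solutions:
 v(b) = C1 - 7*exp(2*b)/8 - 7*cos(4*b/7)/4


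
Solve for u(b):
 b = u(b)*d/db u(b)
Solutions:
 u(b) = -sqrt(C1 + b^2)
 u(b) = sqrt(C1 + b^2)


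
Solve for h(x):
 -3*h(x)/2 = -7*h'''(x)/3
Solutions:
 h(x) = C3*exp(42^(2/3)*x/14) + (C1*sin(3*14^(2/3)*3^(1/6)*x/28) + C2*cos(3*14^(2/3)*3^(1/6)*x/28))*exp(-42^(2/3)*x/28)


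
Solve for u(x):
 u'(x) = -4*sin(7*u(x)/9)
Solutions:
 4*x + 9*log(cos(7*u(x)/9) - 1)/14 - 9*log(cos(7*u(x)/9) + 1)/14 = C1


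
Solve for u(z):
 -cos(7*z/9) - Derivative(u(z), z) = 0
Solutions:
 u(z) = C1 - 9*sin(7*z/9)/7


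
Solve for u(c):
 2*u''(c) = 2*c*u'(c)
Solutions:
 u(c) = C1 + C2*erfi(sqrt(2)*c/2)


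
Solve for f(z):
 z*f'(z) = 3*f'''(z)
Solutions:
 f(z) = C1 + Integral(C2*airyai(3^(2/3)*z/3) + C3*airybi(3^(2/3)*z/3), z)


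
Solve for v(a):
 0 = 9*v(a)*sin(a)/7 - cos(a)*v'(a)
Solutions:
 v(a) = C1/cos(a)^(9/7)


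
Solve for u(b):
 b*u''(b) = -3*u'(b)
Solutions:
 u(b) = C1 + C2/b^2


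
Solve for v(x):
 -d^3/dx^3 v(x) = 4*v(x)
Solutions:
 v(x) = C3*exp(-2^(2/3)*x) + (C1*sin(2^(2/3)*sqrt(3)*x/2) + C2*cos(2^(2/3)*sqrt(3)*x/2))*exp(2^(2/3)*x/2)


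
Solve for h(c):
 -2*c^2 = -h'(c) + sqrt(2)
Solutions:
 h(c) = C1 + 2*c^3/3 + sqrt(2)*c


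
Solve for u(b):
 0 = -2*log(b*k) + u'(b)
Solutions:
 u(b) = C1 + 2*b*log(b*k) - 2*b


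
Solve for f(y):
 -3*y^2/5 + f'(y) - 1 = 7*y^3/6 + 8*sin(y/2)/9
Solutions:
 f(y) = C1 + 7*y^4/24 + y^3/5 + y - 16*cos(y/2)/9


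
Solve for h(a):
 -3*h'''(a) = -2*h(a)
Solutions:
 h(a) = C3*exp(2^(1/3)*3^(2/3)*a/3) + (C1*sin(2^(1/3)*3^(1/6)*a/2) + C2*cos(2^(1/3)*3^(1/6)*a/2))*exp(-2^(1/3)*3^(2/3)*a/6)


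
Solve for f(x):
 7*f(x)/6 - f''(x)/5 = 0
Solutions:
 f(x) = C1*exp(-sqrt(210)*x/6) + C2*exp(sqrt(210)*x/6)


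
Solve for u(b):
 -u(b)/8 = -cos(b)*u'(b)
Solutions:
 u(b) = C1*(sin(b) + 1)^(1/16)/(sin(b) - 1)^(1/16)


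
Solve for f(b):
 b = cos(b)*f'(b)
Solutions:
 f(b) = C1 + Integral(b/cos(b), b)


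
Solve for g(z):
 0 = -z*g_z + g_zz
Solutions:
 g(z) = C1 + C2*erfi(sqrt(2)*z/2)


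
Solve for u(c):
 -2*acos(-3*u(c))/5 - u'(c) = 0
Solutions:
 Integral(1/acos(-3*_y), (_y, u(c))) = C1 - 2*c/5


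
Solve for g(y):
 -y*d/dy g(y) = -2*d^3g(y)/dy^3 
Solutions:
 g(y) = C1 + Integral(C2*airyai(2^(2/3)*y/2) + C3*airybi(2^(2/3)*y/2), y)


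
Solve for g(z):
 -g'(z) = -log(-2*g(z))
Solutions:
 -Integral(1/(log(-_y) + log(2)), (_y, g(z))) = C1 - z


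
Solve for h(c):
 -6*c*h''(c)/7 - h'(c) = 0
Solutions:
 h(c) = C1 + C2/c^(1/6)


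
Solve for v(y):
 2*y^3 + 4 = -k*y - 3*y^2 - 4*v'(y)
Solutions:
 v(y) = C1 - k*y^2/8 - y^4/8 - y^3/4 - y


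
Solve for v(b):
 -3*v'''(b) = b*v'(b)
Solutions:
 v(b) = C1 + Integral(C2*airyai(-3^(2/3)*b/3) + C3*airybi(-3^(2/3)*b/3), b)


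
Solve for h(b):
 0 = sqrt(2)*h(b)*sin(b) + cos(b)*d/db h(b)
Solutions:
 h(b) = C1*cos(b)^(sqrt(2))


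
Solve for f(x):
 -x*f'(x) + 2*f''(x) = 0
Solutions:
 f(x) = C1 + C2*erfi(x/2)


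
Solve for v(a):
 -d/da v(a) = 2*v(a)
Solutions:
 v(a) = C1*exp(-2*a)


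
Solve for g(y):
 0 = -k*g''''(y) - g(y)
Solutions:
 g(y) = C1*exp(-y*(-1/k)^(1/4)) + C2*exp(y*(-1/k)^(1/4)) + C3*exp(-I*y*(-1/k)^(1/4)) + C4*exp(I*y*(-1/k)^(1/4))


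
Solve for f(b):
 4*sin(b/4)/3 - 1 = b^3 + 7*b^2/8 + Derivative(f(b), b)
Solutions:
 f(b) = C1 - b^4/4 - 7*b^3/24 - b - 16*cos(b/4)/3


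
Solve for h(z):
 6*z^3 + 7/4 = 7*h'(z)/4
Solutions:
 h(z) = C1 + 6*z^4/7 + z


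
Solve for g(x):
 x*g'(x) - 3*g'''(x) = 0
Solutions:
 g(x) = C1 + Integral(C2*airyai(3^(2/3)*x/3) + C3*airybi(3^(2/3)*x/3), x)


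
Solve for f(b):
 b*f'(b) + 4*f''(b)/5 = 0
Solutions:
 f(b) = C1 + C2*erf(sqrt(10)*b/4)


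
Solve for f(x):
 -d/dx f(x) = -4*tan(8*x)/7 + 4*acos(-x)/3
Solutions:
 f(x) = C1 - 4*x*acos(-x)/3 - 4*sqrt(1 - x^2)/3 - log(cos(8*x))/14


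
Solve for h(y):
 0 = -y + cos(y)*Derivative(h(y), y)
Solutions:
 h(y) = C1 + Integral(y/cos(y), y)


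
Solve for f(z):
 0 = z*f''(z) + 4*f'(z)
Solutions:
 f(z) = C1 + C2/z^3


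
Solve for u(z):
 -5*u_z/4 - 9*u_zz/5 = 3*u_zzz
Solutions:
 u(z) = C1 + (C2*sin(7*sqrt(6)*z/30) + C3*cos(7*sqrt(6)*z/30))*exp(-3*z/10)


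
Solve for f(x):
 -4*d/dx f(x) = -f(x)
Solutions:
 f(x) = C1*exp(x/4)


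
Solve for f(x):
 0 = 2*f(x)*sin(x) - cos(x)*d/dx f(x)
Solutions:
 f(x) = C1/cos(x)^2


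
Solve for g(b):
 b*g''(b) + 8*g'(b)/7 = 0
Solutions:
 g(b) = C1 + C2/b^(1/7)


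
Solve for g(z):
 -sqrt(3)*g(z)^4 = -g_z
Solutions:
 g(z) = (-1/(C1 + 3*sqrt(3)*z))^(1/3)
 g(z) = (-1/(C1 + sqrt(3)*z))^(1/3)*(-3^(2/3) - 3*3^(1/6)*I)/6
 g(z) = (-1/(C1 + sqrt(3)*z))^(1/3)*(-3^(2/3) + 3*3^(1/6)*I)/6


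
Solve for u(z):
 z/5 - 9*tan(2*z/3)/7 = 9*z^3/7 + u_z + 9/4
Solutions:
 u(z) = C1 - 9*z^4/28 + z^2/10 - 9*z/4 + 27*log(cos(2*z/3))/14


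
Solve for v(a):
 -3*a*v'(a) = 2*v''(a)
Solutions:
 v(a) = C1 + C2*erf(sqrt(3)*a/2)


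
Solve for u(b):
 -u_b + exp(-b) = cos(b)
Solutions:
 u(b) = C1 - sin(b) - exp(-b)


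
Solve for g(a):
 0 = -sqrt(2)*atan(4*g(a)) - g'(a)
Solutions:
 Integral(1/atan(4*_y), (_y, g(a))) = C1 - sqrt(2)*a


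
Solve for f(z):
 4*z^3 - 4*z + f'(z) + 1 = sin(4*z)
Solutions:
 f(z) = C1 - z^4 + 2*z^2 - z - cos(4*z)/4


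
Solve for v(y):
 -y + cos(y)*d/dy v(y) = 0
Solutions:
 v(y) = C1 + Integral(y/cos(y), y)


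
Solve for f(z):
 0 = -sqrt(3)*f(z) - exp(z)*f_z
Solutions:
 f(z) = C1*exp(sqrt(3)*exp(-z))


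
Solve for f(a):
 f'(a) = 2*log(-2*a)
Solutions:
 f(a) = C1 + 2*a*log(-a) + 2*a*(-1 + log(2))


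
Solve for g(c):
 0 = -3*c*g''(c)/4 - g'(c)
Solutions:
 g(c) = C1 + C2/c^(1/3)


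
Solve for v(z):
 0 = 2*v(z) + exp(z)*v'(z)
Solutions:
 v(z) = C1*exp(2*exp(-z))


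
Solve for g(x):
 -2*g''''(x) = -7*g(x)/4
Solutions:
 g(x) = C1*exp(-14^(1/4)*x/2) + C2*exp(14^(1/4)*x/2) + C3*sin(14^(1/4)*x/2) + C4*cos(14^(1/4)*x/2)


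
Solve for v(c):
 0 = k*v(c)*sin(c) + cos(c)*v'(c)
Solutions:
 v(c) = C1*exp(k*log(cos(c)))


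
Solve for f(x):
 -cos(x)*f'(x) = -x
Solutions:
 f(x) = C1 + Integral(x/cos(x), x)


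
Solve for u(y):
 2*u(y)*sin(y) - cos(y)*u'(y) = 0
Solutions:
 u(y) = C1/cos(y)^2


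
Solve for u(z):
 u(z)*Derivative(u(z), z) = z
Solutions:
 u(z) = -sqrt(C1 + z^2)
 u(z) = sqrt(C1 + z^2)


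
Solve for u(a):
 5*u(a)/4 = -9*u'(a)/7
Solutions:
 u(a) = C1*exp(-35*a/36)


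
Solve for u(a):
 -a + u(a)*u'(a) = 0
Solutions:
 u(a) = -sqrt(C1 + a^2)
 u(a) = sqrt(C1 + a^2)


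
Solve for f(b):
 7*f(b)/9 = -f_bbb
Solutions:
 f(b) = C3*exp(-21^(1/3)*b/3) + (C1*sin(3^(5/6)*7^(1/3)*b/6) + C2*cos(3^(5/6)*7^(1/3)*b/6))*exp(21^(1/3)*b/6)


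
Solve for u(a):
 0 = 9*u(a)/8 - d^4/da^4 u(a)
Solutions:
 u(a) = C1*exp(-2^(1/4)*sqrt(3)*a/2) + C2*exp(2^(1/4)*sqrt(3)*a/2) + C3*sin(2^(1/4)*sqrt(3)*a/2) + C4*cos(2^(1/4)*sqrt(3)*a/2)


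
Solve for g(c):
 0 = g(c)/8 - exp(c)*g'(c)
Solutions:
 g(c) = C1*exp(-exp(-c)/8)


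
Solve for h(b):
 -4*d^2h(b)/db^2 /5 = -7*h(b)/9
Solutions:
 h(b) = C1*exp(-sqrt(35)*b/6) + C2*exp(sqrt(35)*b/6)


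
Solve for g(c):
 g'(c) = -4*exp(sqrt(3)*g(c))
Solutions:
 g(c) = sqrt(3)*(2*log(1/(C1 + 4*c)) - log(3))/6


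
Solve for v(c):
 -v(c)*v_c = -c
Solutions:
 v(c) = -sqrt(C1 + c^2)
 v(c) = sqrt(C1 + c^2)


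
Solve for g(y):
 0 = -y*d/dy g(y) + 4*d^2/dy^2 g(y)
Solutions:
 g(y) = C1 + C2*erfi(sqrt(2)*y/4)


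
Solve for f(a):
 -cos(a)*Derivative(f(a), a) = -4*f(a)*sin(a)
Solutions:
 f(a) = C1/cos(a)^4


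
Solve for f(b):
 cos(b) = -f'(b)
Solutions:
 f(b) = C1 - sin(b)


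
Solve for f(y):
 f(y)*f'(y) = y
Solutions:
 f(y) = -sqrt(C1 + y^2)
 f(y) = sqrt(C1 + y^2)


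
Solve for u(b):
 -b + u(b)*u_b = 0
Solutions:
 u(b) = -sqrt(C1 + b^2)
 u(b) = sqrt(C1 + b^2)


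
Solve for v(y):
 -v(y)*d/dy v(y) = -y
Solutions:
 v(y) = -sqrt(C1 + y^2)
 v(y) = sqrt(C1 + y^2)


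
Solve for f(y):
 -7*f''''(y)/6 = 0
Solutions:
 f(y) = C1 + C2*y + C3*y^2 + C4*y^3


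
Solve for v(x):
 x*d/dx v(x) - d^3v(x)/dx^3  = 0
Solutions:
 v(x) = C1 + Integral(C2*airyai(x) + C3*airybi(x), x)


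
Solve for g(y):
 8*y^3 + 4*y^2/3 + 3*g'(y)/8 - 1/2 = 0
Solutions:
 g(y) = C1 - 16*y^4/3 - 32*y^3/27 + 4*y/3


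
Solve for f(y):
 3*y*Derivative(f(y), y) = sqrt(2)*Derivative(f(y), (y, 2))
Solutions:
 f(y) = C1 + C2*erfi(2^(1/4)*sqrt(3)*y/2)


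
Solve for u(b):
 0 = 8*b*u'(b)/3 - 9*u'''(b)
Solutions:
 u(b) = C1 + Integral(C2*airyai(2*b/3) + C3*airybi(2*b/3), b)


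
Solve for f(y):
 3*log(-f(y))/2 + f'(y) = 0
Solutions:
 -li(-f(y)) = C1 - 3*y/2


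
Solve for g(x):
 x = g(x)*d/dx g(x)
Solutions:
 g(x) = -sqrt(C1 + x^2)
 g(x) = sqrt(C1 + x^2)


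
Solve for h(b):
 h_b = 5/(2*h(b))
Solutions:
 h(b) = -sqrt(C1 + 5*b)
 h(b) = sqrt(C1 + 5*b)


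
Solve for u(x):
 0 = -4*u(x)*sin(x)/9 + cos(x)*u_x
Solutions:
 u(x) = C1/cos(x)^(4/9)


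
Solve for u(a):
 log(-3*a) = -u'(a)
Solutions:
 u(a) = C1 - a*log(-a) + a*(1 - log(3))


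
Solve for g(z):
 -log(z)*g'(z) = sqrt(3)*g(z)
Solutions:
 g(z) = C1*exp(-sqrt(3)*li(z))


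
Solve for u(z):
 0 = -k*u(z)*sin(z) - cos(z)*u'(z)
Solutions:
 u(z) = C1*exp(k*log(cos(z)))


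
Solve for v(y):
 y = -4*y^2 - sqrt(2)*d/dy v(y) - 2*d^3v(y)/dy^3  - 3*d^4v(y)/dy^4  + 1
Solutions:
 v(y) = C1 + C2*exp(y*(-8 + 8*2^(1/3)/(16 + 243*sqrt(2) + sqrt(-256 + (16 + 243*sqrt(2))^2))^(1/3) + 2^(2/3)*(16 + 243*sqrt(2) + sqrt(-256 + (16 + 243*sqrt(2))^2))^(1/3))/36)*sin(2^(1/3)*sqrt(3)*y*(-2^(1/3)*(16 + 243*sqrt(2) + 27*sqrt(-256/729 + (16/27 + 9*sqrt(2))^2))^(1/3) + 8/(16 + 243*sqrt(2) + 27*sqrt(-256/729 + (16/27 + 9*sqrt(2))^2))^(1/3))/36) + C3*exp(y*(-8 + 8*2^(1/3)/(16 + 243*sqrt(2) + sqrt(-256 + (16 + 243*sqrt(2))^2))^(1/3) + 2^(2/3)*(16 + 243*sqrt(2) + sqrt(-256 + (16 + 243*sqrt(2))^2))^(1/3))/36)*cos(2^(1/3)*sqrt(3)*y*(-2^(1/3)*(16 + 243*sqrt(2) + 27*sqrt(-256/729 + (16/27 + 9*sqrt(2))^2))^(1/3) + 8/(16 + 243*sqrt(2) + 27*sqrt(-256/729 + (16/27 + 9*sqrt(2))^2))^(1/3))/36) + C4*exp(-y*(8*2^(1/3)/(16 + 243*sqrt(2) + sqrt(-256 + (16 + 243*sqrt(2))^2))^(1/3) + 4 + 2^(2/3)*(16 + 243*sqrt(2) + sqrt(-256 + (16 + 243*sqrt(2))^2))^(1/3))/18) - 2*sqrt(2)*y^3/3 - sqrt(2)*y^2/4 + sqrt(2)*y/2 + 8*y


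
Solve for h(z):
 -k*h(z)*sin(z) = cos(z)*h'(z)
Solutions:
 h(z) = C1*exp(k*log(cos(z)))


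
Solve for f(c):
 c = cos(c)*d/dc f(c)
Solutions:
 f(c) = C1 + Integral(c/cos(c), c)


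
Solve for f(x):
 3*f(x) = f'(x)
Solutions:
 f(x) = C1*exp(3*x)


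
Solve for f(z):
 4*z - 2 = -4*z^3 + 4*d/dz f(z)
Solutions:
 f(z) = C1 + z^4/4 + z^2/2 - z/2


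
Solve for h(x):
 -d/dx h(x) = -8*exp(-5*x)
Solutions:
 h(x) = C1 - 8*exp(-5*x)/5


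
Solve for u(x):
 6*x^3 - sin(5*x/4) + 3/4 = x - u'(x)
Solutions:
 u(x) = C1 - 3*x^4/2 + x^2/2 - 3*x/4 - 4*cos(5*x/4)/5


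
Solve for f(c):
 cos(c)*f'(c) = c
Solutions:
 f(c) = C1 + Integral(c/cos(c), c)


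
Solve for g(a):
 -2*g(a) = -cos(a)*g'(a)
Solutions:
 g(a) = C1*(sin(a) + 1)/(sin(a) - 1)


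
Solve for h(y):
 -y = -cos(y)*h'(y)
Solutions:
 h(y) = C1 + Integral(y/cos(y), y)


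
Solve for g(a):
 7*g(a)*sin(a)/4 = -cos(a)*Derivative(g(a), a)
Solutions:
 g(a) = C1*cos(a)^(7/4)


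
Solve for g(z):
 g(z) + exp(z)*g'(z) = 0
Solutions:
 g(z) = C1*exp(exp(-z))


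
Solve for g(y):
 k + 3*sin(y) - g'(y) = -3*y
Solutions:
 g(y) = C1 + k*y + 3*y^2/2 - 3*cos(y)


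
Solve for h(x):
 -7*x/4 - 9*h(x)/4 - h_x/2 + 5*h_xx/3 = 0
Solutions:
 h(x) = C1*exp(3*x*(1 - sqrt(61))/20) + C2*exp(3*x*(1 + sqrt(61))/20) - 7*x/9 + 14/81


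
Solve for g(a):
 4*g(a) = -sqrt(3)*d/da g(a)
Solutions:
 g(a) = C1*exp(-4*sqrt(3)*a/3)


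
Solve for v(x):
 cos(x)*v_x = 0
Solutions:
 v(x) = C1


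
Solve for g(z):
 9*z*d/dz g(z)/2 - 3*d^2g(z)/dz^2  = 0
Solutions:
 g(z) = C1 + C2*erfi(sqrt(3)*z/2)


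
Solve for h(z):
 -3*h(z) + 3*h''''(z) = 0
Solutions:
 h(z) = C1*exp(-z) + C2*exp(z) + C3*sin(z) + C4*cos(z)


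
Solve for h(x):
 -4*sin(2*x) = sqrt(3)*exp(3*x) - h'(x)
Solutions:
 h(x) = C1 + sqrt(3)*exp(3*x)/3 - 2*cos(2*x)


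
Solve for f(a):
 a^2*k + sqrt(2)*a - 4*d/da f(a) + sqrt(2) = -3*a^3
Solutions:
 f(a) = C1 + 3*a^4/16 + a^3*k/12 + sqrt(2)*a^2/8 + sqrt(2)*a/4


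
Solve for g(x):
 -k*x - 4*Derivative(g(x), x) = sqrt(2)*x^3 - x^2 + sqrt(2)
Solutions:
 g(x) = C1 - k*x^2/8 - sqrt(2)*x^4/16 + x^3/12 - sqrt(2)*x/4


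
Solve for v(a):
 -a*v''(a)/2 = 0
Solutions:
 v(a) = C1 + C2*a


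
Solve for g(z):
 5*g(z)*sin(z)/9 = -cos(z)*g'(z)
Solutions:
 g(z) = C1*cos(z)^(5/9)


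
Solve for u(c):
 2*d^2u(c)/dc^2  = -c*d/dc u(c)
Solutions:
 u(c) = C1 + C2*erf(c/2)


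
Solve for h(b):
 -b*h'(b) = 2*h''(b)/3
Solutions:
 h(b) = C1 + C2*erf(sqrt(3)*b/2)


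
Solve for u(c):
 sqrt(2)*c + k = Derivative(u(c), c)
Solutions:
 u(c) = C1 + sqrt(2)*c^2/2 + c*k


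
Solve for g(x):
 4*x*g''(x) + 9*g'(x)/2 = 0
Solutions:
 g(x) = C1 + C2/x^(1/8)


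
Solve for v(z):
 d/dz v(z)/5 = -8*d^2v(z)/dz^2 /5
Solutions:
 v(z) = C1 + C2*exp(-z/8)


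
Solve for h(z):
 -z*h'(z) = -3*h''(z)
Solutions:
 h(z) = C1 + C2*erfi(sqrt(6)*z/6)


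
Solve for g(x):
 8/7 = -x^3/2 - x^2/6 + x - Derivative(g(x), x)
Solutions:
 g(x) = C1 - x^4/8 - x^3/18 + x^2/2 - 8*x/7


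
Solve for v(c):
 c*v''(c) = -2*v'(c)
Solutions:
 v(c) = C1 + C2/c


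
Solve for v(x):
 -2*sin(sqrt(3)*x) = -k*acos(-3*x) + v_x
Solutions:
 v(x) = C1 + k*(x*acos(-3*x) + sqrt(1 - 9*x^2)/3) + 2*sqrt(3)*cos(sqrt(3)*x)/3


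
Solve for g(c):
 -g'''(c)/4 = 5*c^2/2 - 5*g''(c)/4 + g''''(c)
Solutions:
 g(c) = C1 + C2*c + C3*exp(-5*c/4) + C4*exp(c) + c^4/6 + 2*c^3/15 + 42*c^2/25


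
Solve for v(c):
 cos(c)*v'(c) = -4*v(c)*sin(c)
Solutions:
 v(c) = C1*cos(c)^4


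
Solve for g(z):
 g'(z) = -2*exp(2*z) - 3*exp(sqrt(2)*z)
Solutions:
 g(z) = C1 - exp(2*z) - 3*sqrt(2)*exp(sqrt(2)*z)/2


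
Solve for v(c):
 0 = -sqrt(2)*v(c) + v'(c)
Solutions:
 v(c) = C1*exp(sqrt(2)*c)


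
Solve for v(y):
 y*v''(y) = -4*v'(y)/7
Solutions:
 v(y) = C1 + C2*y^(3/7)


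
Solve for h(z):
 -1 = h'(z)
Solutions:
 h(z) = C1 - z


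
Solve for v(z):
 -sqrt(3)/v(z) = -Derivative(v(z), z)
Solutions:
 v(z) = -sqrt(C1 + 2*sqrt(3)*z)
 v(z) = sqrt(C1 + 2*sqrt(3)*z)


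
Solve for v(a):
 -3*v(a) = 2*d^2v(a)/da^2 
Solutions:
 v(a) = C1*sin(sqrt(6)*a/2) + C2*cos(sqrt(6)*a/2)


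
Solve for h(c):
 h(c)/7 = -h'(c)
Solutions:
 h(c) = C1*exp(-c/7)


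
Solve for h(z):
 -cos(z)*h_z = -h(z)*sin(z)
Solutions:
 h(z) = C1/cos(z)


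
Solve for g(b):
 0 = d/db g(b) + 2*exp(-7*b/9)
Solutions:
 g(b) = C1 + 18*exp(-7*b/9)/7


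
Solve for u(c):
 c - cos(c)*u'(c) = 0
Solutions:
 u(c) = C1 + Integral(c/cos(c), c)


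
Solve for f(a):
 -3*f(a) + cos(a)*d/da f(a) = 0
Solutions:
 f(a) = C1*(sin(a) + 1)^(3/2)/(sin(a) - 1)^(3/2)


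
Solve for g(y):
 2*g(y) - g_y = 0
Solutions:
 g(y) = C1*exp(2*y)


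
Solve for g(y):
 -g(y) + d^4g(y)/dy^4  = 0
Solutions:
 g(y) = C1*exp(-y) + C2*exp(y) + C3*sin(y) + C4*cos(y)


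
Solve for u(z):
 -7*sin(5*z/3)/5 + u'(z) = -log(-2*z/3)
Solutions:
 u(z) = C1 - z*log(-z) - z*log(2) + z + z*log(3) - 21*cos(5*z/3)/25


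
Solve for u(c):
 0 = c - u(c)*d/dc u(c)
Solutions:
 u(c) = -sqrt(C1 + c^2)
 u(c) = sqrt(C1 + c^2)


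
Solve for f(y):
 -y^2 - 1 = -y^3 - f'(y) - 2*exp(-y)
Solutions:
 f(y) = C1 - y^4/4 + y^3/3 + y + 2*exp(-y)


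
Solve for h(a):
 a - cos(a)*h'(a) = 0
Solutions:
 h(a) = C1 + Integral(a/cos(a), a)


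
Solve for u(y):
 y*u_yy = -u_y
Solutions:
 u(y) = C1 + C2*log(y)


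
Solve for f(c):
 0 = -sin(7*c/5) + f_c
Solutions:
 f(c) = C1 - 5*cos(7*c/5)/7


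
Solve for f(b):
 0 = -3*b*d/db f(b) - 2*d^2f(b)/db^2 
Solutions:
 f(b) = C1 + C2*erf(sqrt(3)*b/2)


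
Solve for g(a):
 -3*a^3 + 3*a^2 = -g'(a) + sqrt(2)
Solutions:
 g(a) = C1 + 3*a^4/4 - a^3 + sqrt(2)*a


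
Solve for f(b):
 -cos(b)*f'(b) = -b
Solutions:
 f(b) = C1 + Integral(b/cos(b), b)


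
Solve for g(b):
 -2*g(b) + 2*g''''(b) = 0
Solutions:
 g(b) = C1*exp(-b) + C2*exp(b) + C3*sin(b) + C4*cos(b)


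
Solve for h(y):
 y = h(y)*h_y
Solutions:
 h(y) = -sqrt(C1 + y^2)
 h(y) = sqrt(C1 + y^2)


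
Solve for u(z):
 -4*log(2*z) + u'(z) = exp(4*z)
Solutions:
 u(z) = C1 + 4*z*log(z) + 4*z*(-1 + log(2)) + exp(4*z)/4


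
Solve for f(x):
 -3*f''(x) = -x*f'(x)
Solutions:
 f(x) = C1 + C2*erfi(sqrt(6)*x/6)


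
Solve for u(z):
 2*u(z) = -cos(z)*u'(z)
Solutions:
 u(z) = C1*(sin(z) - 1)/(sin(z) + 1)


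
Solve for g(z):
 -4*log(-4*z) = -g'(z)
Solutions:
 g(z) = C1 + 4*z*log(-z) + 4*z*(-1 + 2*log(2))


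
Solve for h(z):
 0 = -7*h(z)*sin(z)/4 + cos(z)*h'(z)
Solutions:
 h(z) = C1/cos(z)^(7/4)


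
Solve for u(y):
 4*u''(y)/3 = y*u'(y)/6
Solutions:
 u(y) = C1 + C2*erfi(y/4)


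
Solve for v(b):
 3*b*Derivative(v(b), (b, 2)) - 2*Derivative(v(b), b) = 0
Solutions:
 v(b) = C1 + C2*b^(5/3)


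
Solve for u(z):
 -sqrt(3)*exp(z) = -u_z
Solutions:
 u(z) = C1 + sqrt(3)*exp(z)


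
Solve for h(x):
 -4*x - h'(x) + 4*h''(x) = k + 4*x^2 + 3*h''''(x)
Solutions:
 h(x) = C1 + C2*exp(x) + C3*exp(x*(-3 + sqrt(21))/6) + C4*exp(-x*(3 + sqrt(21))/6) - k*x - 4*x^3/3 - 18*x^2 - 144*x


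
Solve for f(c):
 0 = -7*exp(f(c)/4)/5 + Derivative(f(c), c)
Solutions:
 f(c) = 4*log(-1/(C1 + 7*c)) + 4*log(20)


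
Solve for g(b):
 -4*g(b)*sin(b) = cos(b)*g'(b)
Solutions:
 g(b) = C1*cos(b)^4


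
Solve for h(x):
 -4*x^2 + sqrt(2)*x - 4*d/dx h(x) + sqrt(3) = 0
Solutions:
 h(x) = C1 - x^3/3 + sqrt(2)*x^2/8 + sqrt(3)*x/4


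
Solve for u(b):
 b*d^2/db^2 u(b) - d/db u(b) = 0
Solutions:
 u(b) = C1 + C2*b^2


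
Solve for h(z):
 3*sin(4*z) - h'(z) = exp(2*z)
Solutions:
 h(z) = C1 - exp(2*z)/2 - 3*cos(4*z)/4


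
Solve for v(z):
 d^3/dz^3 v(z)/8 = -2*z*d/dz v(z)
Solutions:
 v(z) = C1 + Integral(C2*airyai(-2*2^(1/3)*z) + C3*airybi(-2*2^(1/3)*z), z)


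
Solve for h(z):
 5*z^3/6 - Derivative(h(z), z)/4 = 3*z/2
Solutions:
 h(z) = C1 + 5*z^4/6 - 3*z^2


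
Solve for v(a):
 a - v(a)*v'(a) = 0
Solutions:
 v(a) = -sqrt(C1 + a^2)
 v(a) = sqrt(C1 + a^2)


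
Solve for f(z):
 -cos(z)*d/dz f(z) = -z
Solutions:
 f(z) = C1 + Integral(z/cos(z), z)


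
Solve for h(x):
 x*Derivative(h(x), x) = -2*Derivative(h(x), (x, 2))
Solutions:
 h(x) = C1 + C2*erf(x/2)


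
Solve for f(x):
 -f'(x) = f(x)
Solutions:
 f(x) = C1*exp(-x)


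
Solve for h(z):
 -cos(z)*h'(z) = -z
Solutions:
 h(z) = C1 + Integral(z/cos(z), z)


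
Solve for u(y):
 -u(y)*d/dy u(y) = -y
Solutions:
 u(y) = -sqrt(C1 + y^2)
 u(y) = sqrt(C1 + y^2)


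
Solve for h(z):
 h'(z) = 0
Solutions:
 h(z) = C1


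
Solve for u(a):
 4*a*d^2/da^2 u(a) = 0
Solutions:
 u(a) = C1 + C2*a


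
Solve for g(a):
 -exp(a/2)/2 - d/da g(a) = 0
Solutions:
 g(a) = C1 - sqrt(exp(a))


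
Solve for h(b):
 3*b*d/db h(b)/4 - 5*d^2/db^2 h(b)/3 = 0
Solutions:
 h(b) = C1 + C2*erfi(3*sqrt(10)*b/20)
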